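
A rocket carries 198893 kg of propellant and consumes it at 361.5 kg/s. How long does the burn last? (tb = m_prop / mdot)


tb = 198893 / 361.5 = 550.2 s

550.2 s


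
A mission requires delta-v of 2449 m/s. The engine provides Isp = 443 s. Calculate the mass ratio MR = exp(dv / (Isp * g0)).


Ve = 443 * 9.81 = 4345.83 m/s
MR = exp(2449 / 4345.83) = 1.757

1.757


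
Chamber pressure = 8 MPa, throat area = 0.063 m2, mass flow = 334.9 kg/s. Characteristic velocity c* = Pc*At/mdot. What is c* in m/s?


c* = 8e6 * 0.063 / 334.9 = 1505 m/s

1505 m/s


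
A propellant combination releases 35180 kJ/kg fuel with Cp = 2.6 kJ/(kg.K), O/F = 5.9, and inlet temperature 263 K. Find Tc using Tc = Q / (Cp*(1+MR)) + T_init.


Tc = 35180 / (2.6 * (1 + 5.9)) + 263 = 2224 K

2224 K


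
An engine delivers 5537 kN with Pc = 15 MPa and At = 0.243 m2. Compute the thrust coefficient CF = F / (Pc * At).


CF = 5537000 / (15e6 * 0.243) = 1.52

1.52


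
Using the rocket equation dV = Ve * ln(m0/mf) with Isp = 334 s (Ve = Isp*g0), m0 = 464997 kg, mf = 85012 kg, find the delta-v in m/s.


Ve = 334 * 9.81 = 3276.54 m/s
dV = 3276.54 * ln(464997/85012) = 5568 m/s

5568 m/s


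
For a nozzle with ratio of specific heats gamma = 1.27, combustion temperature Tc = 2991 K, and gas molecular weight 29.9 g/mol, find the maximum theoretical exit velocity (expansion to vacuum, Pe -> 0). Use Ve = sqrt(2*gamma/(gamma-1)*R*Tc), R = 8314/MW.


R = 8314 / 29.9 = 278.06 J/(kg.K)
Ve = sqrt(2 * 1.27 / (1.27 - 1) * 278.06 * 2991) = 2797 m/s

2797 m/s


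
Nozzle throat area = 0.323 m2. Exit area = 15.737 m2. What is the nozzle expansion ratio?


AR = 15.737 / 0.323 = 48.7

48.7


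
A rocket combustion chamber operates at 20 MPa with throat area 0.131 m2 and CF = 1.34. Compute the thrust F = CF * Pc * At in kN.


F = 1.34 * 20e6 * 0.131 = 3.5108e+06 N = 3510.8 kN

3510.8 kN


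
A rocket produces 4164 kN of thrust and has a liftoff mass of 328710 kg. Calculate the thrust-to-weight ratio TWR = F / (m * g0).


TWR = 4164000 / (328710 * 9.81) = 1.29

1.29


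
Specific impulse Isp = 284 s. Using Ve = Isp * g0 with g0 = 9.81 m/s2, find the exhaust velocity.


Ve = Isp * g0 = 284 * 9.81 = 2786.0 m/s

2786.0 m/s


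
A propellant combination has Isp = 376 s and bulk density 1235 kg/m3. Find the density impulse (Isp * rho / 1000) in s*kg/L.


rho*Isp = 376 * 1235 / 1000 = 464 s*kg/L

464 s*kg/L


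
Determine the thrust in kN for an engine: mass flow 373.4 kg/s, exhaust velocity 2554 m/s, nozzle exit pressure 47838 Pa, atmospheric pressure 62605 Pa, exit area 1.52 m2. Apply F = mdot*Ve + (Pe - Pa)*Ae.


F = 373.4 * 2554 + (47838 - 62605) * 1.52 = 931218.0 N = 931.2 kN

931.2 kN


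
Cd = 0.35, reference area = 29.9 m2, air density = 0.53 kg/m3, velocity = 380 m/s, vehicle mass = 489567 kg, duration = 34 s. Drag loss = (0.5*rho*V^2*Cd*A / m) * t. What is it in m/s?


D = 0.5 * 0.53 * 380^2 * 0.35 * 29.9 = 400453.69 N
a = 400453.69 / 489567 = 0.818 m/s2
dV = 0.818 * 34 = 27.8 m/s

27.8 m/s


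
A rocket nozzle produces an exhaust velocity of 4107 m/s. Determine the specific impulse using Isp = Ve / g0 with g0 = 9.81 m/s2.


Isp = Ve / g0 = 4107 / 9.81 = 418.7 s

418.7 s


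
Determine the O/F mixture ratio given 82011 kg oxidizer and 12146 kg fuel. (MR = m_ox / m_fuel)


MR = 82011 / 12146 = 6.75

6.75


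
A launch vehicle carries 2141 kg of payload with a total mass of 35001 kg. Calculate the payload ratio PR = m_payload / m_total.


PR = 2141 / 35001 = 0.0612

0.0612


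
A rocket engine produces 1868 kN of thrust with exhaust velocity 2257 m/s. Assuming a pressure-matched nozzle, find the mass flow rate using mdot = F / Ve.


mdot = F / Ve = 1868000 / 2257 = 827.6 kg/s

827.6 kg/s


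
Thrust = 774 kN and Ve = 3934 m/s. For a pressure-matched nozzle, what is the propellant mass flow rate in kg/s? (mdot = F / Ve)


mdot = F / Ve = 774000 / 3934 = 196.7 kg/s

196.7 kg/s


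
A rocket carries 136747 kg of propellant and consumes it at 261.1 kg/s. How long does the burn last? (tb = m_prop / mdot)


tb = 136747 / 261.1 = 523.7 s

523.7 s


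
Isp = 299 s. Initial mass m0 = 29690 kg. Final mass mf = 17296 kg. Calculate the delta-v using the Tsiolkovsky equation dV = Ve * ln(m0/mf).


Ve = 299 * 9.81 = 2933.19 m/s
dV = 2933.19 * ln(29690/17296) = 1585 m/s

1585 m/s


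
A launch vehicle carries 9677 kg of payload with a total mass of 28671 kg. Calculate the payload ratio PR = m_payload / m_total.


PR = 9677 / 28671 = 0.3375

0.3375


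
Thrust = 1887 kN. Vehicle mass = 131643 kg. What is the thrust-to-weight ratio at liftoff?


TWR = 1887000 / (131643 * 9.81) = 1.46

1.46


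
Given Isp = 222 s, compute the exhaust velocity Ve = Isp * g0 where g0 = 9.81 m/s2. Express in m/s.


Ve = Isp * g0 = 222 * 9.81 = 2177.8 m/s

2177.8 m/s


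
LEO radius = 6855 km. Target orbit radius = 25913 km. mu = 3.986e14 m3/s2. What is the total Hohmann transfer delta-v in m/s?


V1 = sqrt(mu/r1) = 7625.44 m/s
dV1 = V1*(sqrt(2*r2/(r1+r2)) - 1) = 1964.45 m/s
V2 = sqrt(mu/r2) = 3922.02 m/s
dV2 = V2*(1 - sqrt(2*r1/(r1+r2))) = 1385.12 m/s
Total dV = 3350 m/s

3350 m/s


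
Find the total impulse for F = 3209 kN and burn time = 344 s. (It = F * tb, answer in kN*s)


It = 3209 * 344 = 1103896 kN*s

1103896 kN*s


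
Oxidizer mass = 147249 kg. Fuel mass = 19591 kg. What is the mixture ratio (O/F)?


MR = 147249 / 19591 = 7.52

7.52


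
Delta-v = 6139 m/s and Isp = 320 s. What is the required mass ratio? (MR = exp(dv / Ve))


Ve = 320 * 9.81 = 3139.2 m/s
MR = exp(6139 / 3139.2) = 7.068

7.068


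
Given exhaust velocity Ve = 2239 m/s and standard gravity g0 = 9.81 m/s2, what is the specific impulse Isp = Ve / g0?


Isp = Ve / g0 = 2239 / 9.81 = 228.2 s

228.2 s


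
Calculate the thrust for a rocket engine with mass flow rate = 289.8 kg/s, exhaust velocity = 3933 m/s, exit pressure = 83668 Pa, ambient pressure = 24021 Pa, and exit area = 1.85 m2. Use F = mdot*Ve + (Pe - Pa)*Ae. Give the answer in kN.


F = 289.8 * 3933 + (83668 - 24021) * 1.85 = 1.2501e+06 N = 1250.1 kN

1250.1 kN


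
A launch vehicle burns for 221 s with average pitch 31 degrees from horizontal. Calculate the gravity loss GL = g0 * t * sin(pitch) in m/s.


GL = 9.81 * 221 * sin(31 deg) = 1117 m/s

1117 m/s


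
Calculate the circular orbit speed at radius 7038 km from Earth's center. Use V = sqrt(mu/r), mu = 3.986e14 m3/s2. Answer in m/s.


V = sqrt(3.986e14 / 7038000) = 7526 m/s

7526 m/s


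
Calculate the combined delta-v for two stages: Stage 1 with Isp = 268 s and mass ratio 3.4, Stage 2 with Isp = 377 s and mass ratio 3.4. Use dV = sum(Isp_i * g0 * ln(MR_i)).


dV1 = 268 * 9.81 * ln(3.4) = 3217.4 m/s
dV2 = 377 * 9.81 * ln(3.4) = 4526.0 m/s
Total dV = 3217.4 + 4526.0 = 7743.4 m/s ~ 7743 m/s

7743 m/s


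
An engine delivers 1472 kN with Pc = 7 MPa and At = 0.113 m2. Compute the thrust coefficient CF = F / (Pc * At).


CF = 1472000 / (7e6 * 0.113) = 1.86

1.86


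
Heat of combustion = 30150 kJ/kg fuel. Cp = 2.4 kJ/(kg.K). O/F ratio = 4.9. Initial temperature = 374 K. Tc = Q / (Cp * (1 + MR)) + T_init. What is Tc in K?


Tc = 30150 / (2.4 * (1 + 4.9)) + 374 = 2503 K

2503 K


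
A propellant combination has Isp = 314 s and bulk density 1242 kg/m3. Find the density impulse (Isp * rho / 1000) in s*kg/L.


rho*Isp = 314 * 1242 / 1000 = 390 s*kg/L

390 s*kg/L


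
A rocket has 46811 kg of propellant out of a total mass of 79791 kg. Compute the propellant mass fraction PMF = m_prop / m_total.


PMF = 46811 / 79791 = 0.587

0.587


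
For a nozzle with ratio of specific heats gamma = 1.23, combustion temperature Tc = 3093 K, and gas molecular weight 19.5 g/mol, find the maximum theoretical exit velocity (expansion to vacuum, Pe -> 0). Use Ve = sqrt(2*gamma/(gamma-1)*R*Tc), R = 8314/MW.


R = 8314 / 19.5 = 426.36 J/(kg.K)
Ve = sqrt(2 * 1.23 / (1.23 - 1) * 426.36 * 3093) = 3756 m/s

3756 m/s


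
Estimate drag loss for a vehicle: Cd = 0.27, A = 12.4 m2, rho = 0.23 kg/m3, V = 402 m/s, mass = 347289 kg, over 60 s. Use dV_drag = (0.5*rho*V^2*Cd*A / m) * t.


D = 0.5 * 0.23 * 402^2 * 0.27 * 12.4 = 62220.77 N
a = 62220.77 / 347289 = 0.1792 m/s2
dV = 0.1792 * 60 = 10.7 m/s

10.7 m/s


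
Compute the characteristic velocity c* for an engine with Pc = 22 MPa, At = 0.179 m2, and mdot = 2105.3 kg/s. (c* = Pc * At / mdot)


c* = 22e6 * 0.179 / 2105.3 = 1871 m/s

1871 m/s


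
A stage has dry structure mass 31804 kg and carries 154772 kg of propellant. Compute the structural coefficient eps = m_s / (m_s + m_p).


eps = 31804 / (31804 + 154772) = 0.1705

0.1705


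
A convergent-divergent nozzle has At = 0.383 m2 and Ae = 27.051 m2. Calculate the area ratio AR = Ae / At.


AR = 27.051 / 0.383 = 70.6

70.6


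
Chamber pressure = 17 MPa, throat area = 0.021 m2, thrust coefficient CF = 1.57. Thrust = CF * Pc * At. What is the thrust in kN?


F = 1.57 * 17e6 * 0.021 = 560490.0 N = 560.5 kN

560.5 kN


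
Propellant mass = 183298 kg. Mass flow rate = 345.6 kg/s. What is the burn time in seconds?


tb = 183298 / 345.6 = 530.4 s

530.4 s


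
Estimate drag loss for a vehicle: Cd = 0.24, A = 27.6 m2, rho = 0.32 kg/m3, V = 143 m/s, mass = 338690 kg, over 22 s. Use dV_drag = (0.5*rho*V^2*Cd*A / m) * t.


D = 0.5 * 0.32 * 143^2 * 0.24 * 27.6 = 21672.67 N
a = 21672.67 / 338690 = 0.064 m/s2
dV = 0.064 * 22 = 1.4 m/s

1.4 m/s


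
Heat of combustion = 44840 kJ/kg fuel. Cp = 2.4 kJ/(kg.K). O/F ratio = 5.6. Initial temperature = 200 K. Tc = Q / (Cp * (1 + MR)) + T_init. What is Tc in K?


Tc = 44840 / (2.4 * (1 + 5.6)) + 200 = 3031 K

3031 K


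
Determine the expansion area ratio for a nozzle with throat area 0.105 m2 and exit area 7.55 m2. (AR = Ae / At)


AR = 7.55 / 0.105 = 71.9

71.9


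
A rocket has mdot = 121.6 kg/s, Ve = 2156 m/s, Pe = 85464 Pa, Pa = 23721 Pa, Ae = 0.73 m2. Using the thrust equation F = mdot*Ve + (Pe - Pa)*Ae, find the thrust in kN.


F = 121.6 * 2156 + (85464 - 23721) * 0.73 = 307242.0 N = 307.2 kN

307.2 kN


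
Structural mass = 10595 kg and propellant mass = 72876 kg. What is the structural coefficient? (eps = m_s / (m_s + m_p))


eps = 10595 / (10595 + 72876) = 0.1269

0.1269


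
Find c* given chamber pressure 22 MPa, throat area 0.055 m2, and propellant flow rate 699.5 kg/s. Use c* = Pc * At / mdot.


c* = 22e6 * 0.055 / 699.5 = 1730 m/s

1730 m/s


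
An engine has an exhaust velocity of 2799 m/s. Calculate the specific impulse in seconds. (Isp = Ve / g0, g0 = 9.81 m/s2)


Isp = Ve / g0 = 2799 / 9.81 = 285.3 s

285.3 s


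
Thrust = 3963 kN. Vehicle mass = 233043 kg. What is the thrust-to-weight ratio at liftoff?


TWR = 3963000 / (233043 * 9.81) = 1.73

1.73


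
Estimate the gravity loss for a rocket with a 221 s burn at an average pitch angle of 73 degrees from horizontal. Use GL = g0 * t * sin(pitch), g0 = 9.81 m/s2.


GL = 9.81 * 221 * sin(73 deg) = 2073 m/s

2073 m/s


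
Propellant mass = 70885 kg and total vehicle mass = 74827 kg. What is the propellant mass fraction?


PMF = 70885 / 74827 = 0.947

0.947


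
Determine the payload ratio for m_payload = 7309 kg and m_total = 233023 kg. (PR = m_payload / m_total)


PR = 7309 / 233023 = 0.0314

0.0314


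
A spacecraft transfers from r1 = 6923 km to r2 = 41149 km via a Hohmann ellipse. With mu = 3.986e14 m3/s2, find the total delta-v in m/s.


V1 = sqrt(mu/r1) = 7587.9 m/s
dV1 = V1*(sqrt(2*r2/(r1+r2)) - 1) = 2340.29 m/s
V2 = sqrt(mu/r2) = 3112.35 m/s
dV2 = V2*(1 - sqrt(2*r1/(r1+r2))) = 1442.01 m/s
Total dV = 3782 m/s

3782 m/s


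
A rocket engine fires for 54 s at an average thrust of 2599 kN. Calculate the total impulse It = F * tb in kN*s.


It = 2599 * 54 = 140346 kN*s

140346 kN*s


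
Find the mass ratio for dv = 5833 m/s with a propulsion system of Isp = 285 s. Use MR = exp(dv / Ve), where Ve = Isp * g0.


Ve = 285 * 9.81 = 2795.85 m/s
MR = exp(5833 / 2795.85) = 8.055

8.055


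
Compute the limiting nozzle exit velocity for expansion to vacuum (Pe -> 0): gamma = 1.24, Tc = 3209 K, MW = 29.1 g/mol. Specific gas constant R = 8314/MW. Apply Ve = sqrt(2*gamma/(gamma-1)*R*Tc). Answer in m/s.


R = 8314 / 29.1 = 285.7 J/(kg.K)
Ve = sqrt(2 * 1.24 / (1.24 - 1) * 285.7 * 3209) = 3078 m/s

3078 m/s


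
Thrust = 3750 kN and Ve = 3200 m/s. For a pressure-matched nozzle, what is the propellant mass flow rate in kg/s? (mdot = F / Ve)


mdot = F / Ve = 3750000 / 3200 = 1171.9 kg/s

1171.9 kg/s


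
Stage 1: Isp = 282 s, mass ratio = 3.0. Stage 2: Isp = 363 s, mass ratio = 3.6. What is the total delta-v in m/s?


dV1 = 282 * 9.81 * ln(3.0) = 3039.2 m/s
dV2 = 363 * 9.81 * ln(3.6) = 4561.4 m/s
Total dV = 3039.2 + 4561.4 = 7600.6 m/s ~ 7601 m/s

7601 m/s


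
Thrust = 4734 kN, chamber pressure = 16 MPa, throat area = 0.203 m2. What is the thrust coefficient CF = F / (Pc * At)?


CF = 4734000 / (16e6 * 0.203) = 1.46

1.46


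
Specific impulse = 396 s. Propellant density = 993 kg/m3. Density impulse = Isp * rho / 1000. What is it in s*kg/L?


rho*Isp = 396 * 993 / 1000 = 393 s*kg/L

393 s*kg/L


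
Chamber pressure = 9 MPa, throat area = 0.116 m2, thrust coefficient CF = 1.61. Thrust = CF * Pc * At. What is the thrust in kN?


F = 1.61 * 9e6 * 0.116 = 1.6808e+06 N = 1680.8 kN

1680.8 kN


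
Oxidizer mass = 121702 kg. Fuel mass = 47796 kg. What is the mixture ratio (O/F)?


MR = 121702 / 47796 = 2.55

2.55


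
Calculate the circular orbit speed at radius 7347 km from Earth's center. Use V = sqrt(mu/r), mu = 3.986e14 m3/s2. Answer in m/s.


V = sqrt(3.986e14 / 7347000) = 7366 m/s

7366 m/s


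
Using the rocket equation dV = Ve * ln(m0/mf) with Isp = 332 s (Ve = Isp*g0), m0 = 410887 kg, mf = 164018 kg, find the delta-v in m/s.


Ve = 332 * 9.81 = 3256.92 m/s
dV = 3256.92 * ln(410887/164018) = 2991 m/s

2991 m/s


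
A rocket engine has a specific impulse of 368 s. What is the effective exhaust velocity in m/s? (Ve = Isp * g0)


Ve = Isp * g0 = 368 * 9.81 = 3610.1 m/s

3610.1 m/s


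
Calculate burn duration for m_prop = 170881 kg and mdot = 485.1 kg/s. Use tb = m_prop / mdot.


tb = 170881 / 485.1 = 352.3 s

352.3 s


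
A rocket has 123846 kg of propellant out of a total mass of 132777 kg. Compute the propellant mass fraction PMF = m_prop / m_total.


PMF = 123846 / 132777 = 0.933

0.933


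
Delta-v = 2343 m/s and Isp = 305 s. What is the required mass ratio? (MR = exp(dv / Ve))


Ve = 305 * 9.81 = 2992.05 m/s
MR = exp(2343 / 2992.05) = 2.188

2.188


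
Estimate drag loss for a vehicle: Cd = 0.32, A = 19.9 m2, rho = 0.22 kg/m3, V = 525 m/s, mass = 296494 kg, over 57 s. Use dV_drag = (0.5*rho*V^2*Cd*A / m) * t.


D = 0.5 * 0.22 * 525^2 * 0.32 * 19.9 = 193069.8 N
a = 193069.8 / 296494 = 0.6512 m/s2
dV = 0.6512 * 57 = 37.1 m/s

37.1 m/s


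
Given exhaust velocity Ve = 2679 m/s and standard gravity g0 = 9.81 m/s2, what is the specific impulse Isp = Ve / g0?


Isp = Ve / g0 = 2679 / 9.81 = 273.1 s

273.1 s


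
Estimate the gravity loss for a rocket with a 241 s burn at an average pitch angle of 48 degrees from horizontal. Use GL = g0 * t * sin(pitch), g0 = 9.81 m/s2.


GL = 9.81 * 241 * sin(48 deg) = 1757 m/s

1757 m/s


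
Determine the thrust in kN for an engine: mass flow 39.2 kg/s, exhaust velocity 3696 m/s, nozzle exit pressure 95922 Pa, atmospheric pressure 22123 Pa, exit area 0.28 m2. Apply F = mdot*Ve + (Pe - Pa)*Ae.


F = 39.2 * 3696 + (95922 - 22123) * 0.28 = 165547.0 N = 165.5 kN

165.5 kN


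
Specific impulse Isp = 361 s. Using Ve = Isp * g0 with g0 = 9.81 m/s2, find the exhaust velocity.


Ve = Isp * g0 = 361 * 9.81 = 3541.4 m/s

3541.4 m/s


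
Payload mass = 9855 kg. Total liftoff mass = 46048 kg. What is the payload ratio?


PR = 9855 / 46048 = 0.214

0.214


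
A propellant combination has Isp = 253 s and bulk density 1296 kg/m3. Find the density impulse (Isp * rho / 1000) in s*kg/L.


rho*Isp = 253 * 1296 / 1000 = 328 s*kg/L

328 s*kg/L


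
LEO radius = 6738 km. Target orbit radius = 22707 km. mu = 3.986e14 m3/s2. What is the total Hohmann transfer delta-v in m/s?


V1 = sqrt(mu/r1) = 7691.36 m/s
dV1 = V1*(sqrt(2*r2/(r1+r2)) - 1) = 1860.59 m/s
V2 = sqrt(mu/r2) = 4189.76 m/s
dV2 = V2*(1 - sqrt(2*r1/(r1+r2))) = 1355.34 m/s
Total dV = 3216 m/s

3216 m/s


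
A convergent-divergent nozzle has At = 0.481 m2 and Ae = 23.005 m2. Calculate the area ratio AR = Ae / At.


AR = 23.005 / 0.481 = 47.8

47.8


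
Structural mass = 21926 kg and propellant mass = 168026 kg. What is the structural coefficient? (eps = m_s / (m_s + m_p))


eps = 21926 / (21926 + 168026) = 0.1154

0.1154


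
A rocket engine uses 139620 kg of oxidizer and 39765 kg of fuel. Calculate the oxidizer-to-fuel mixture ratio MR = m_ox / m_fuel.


MR = 139620 / 39765 = 3.51

3.51


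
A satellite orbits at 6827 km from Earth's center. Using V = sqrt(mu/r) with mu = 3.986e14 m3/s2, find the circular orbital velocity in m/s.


V = sqrt(3.986e14 / 6827000) = 7641 m/s

7641 m/s


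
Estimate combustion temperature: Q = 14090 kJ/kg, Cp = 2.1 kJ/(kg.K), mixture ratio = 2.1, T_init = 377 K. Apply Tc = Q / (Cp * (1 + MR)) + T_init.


Tc = 14090 / (2.1 * (1 + 2.1)) + 377 = 2541 K

2541 K


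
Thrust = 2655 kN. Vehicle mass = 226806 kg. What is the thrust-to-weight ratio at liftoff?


TWR = 2655000 / (226806 * 9.81) = 1.19

1.19


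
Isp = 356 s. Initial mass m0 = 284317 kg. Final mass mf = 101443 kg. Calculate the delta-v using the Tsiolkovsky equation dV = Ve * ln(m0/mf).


Ve = 356 * 9.81 = 3492.36 m/s
dV = 3492.36 * ln(284317/101443) = 3599 m/s

3599 m/s


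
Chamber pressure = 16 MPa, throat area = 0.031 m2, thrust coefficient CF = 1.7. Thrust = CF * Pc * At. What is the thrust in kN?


F = 1.7 * 16e6 * 0.031 = 843200.0 N = 843.2 kN

843.2 kN


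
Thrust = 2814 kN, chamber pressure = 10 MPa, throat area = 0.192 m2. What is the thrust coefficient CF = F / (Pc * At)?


CF = 2814000 / (10e6 * 0.192) = 1.47

1.47


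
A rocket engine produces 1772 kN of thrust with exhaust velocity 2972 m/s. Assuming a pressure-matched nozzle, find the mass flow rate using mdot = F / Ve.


mdot = F / Ve = 1772000 / 2972 = 596.2 kg/s

596.2 kg/s


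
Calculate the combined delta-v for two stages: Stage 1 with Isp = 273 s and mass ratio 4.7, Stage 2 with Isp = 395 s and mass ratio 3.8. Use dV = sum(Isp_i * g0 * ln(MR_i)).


dV1 = 273 * 9.81 * ln(4.7) = 4144.6 m/s
dV2 = 395 * 9.81 * ln(3.8) = 5173.1 m/s
Total dV = 4144.6 + 5173.1 = 9317.7 m/s ~ 9318 m/s

9318 m/s


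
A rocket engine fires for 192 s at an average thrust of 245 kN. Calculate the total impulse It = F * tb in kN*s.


It = 245 * 192 = 47040 kN*s

47040 kN*s


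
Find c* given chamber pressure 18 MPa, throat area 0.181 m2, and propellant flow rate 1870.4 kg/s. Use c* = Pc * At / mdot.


c* = 18e6 * 0.181 / 1870.4 = 1742 m/s

1742 m/s


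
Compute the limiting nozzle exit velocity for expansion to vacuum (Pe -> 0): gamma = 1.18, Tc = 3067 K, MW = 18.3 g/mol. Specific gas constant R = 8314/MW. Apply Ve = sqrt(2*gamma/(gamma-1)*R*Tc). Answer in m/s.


R = 8314 / 18.3 = 454.32 J/(kg.K)
Ve = sqrt(2 * 1.18 / (1.18 - 1) * 454.32 * 3067) = 4274 m/s

4274 m/s


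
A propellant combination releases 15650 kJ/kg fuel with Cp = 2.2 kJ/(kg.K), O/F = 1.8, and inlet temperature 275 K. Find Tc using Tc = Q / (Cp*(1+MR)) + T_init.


Tc = 15650 / (2.2 * (1 + 1.8)) + 275 = 2816 K

2816 K


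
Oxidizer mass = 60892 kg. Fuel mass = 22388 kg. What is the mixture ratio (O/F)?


MR = 60892 / 22388 = 2.72

2.72


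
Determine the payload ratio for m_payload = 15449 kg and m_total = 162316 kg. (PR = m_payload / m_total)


PR = 15449 / 162316 = 0.0952

0.0952


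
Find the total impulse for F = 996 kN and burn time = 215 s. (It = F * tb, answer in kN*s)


It = 996 * 215 = 214140 kN*s

214140 kN*s


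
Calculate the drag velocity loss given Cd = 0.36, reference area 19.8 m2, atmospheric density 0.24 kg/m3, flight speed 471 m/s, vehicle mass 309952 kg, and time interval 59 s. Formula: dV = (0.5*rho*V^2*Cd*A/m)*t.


D = 0.5 * 0.24 * 471^2 * 0.36 * 19.8 = 189753.92 N
a = 189753.92 / 309952 = 0.6122 m/s2
dV = 0.6122 * 59 = 36.1 m/s

36.1 m/s


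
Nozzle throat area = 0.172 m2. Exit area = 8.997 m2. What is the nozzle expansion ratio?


AR = 8.997 / 0.172 = 52.3

52.3


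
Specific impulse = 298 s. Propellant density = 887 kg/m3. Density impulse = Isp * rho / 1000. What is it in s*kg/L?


rho*Isp = 298 * 887 / 1000 = 264 s*kg/L

264 s*kg/L


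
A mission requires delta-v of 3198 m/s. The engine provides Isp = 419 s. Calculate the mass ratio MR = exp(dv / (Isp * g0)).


Ve = 419 * 9.81 = 4110.39 m/s
MR = exp(3198 / 4110.39) = 2.177

2.177


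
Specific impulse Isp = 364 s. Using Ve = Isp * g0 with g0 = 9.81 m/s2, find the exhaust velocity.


Ve = Isp * g0 = 364 * 9.81 = 3570.8 m/s

3570.8 m/s


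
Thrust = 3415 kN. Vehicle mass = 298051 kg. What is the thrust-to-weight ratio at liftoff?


TWR = 3415000 / (298051 * 9.81) = 1.17

1.17


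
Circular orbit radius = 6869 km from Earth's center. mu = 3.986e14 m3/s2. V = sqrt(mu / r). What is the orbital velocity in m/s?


V = sqrt(3.986e14 / 6869000) = 7618 m/s

7618 m/s


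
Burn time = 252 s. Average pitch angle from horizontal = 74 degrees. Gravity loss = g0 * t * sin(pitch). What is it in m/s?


GL = 9.81 * 252 * sin(74 deg) = 2376 m/s

2376 m/s


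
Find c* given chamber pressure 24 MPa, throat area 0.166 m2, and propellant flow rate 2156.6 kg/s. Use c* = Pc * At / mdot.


c* = 24e6 * 0.166 / 2156.6 = 1847 m/s

1847 m/s


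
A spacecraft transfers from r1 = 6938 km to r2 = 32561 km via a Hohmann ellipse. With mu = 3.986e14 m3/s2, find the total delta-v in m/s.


V1 = sqrt(mu/r1) = 7579.69 m/s
dV1 = V1*(sqrt(2*r2/(r1+r2)) - 1) = 2152.76 m/s
V2 = sqrt(mu/r2) = 3498.81 m/s
dV2 = V2*(1 - sqrt(2*r1/(r1+r2))) = 1425.04 m/s
Total dV = 3578 m/s

3578 m/s


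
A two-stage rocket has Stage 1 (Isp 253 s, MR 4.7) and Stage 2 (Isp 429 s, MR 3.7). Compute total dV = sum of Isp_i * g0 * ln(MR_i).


dV1 = 253 * 9.81 * ln(4.7) = 3840.9 m/s
dV2 = 429 * 9.81 * ln(3.7) = 5506.1 m/s
Total dV = 3840.9 + 5506.1 = 9347.0 m/s ~ 9347 m/s

9347 m/s


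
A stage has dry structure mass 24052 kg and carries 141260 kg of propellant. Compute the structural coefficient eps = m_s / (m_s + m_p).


eps = 24052 / (24052 + 141260) = 0.1455

0.1455


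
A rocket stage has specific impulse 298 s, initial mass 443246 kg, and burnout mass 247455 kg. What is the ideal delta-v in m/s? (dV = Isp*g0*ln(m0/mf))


Ve = 298 * 9.81 = 2923.38 m/s
dV = 2923.38 * ln(443246/247455) = 1704 m/s

1704 m/s


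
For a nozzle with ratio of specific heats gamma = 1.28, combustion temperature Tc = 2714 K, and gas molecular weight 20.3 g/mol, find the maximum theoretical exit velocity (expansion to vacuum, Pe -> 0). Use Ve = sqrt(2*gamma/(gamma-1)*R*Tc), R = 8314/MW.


R = 8314 / 20.3 = 409.56 J/(kg.K)
Ve = sqrt(2 * 1.28 / (1.28 - 1) * 409.56 * 2714) = 3188 m/s

3188 m/s


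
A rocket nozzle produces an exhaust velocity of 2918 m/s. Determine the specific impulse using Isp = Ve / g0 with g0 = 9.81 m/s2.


Isp = Ve / g0 = 2918 / 9.81 = 297.5 s

297.5 s


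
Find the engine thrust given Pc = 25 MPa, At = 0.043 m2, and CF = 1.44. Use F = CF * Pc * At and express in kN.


F = 1.44 * 25e6 * 0.043 = 1.5480e+06 N = 1548.0 kN

1548.0 kN


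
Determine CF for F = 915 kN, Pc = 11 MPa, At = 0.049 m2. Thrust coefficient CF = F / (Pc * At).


CF = 915000 / (11e6 * 0.049) = 1.7

1.7


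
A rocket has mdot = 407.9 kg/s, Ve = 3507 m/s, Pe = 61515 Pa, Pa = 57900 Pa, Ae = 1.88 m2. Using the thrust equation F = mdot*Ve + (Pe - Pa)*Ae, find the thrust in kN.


F = 407.9 * 3507 + (61515 - 57900) * 1.88 = 1.4373e+06 N = 1437.3 kN

1437.3 kN


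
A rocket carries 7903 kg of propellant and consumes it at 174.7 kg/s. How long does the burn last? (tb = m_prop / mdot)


tb = 7903 / 174.7 = 45.2 s

45.2 s


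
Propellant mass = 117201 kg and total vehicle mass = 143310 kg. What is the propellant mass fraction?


PMF = 117201 / 143310 = 0.818

0.818


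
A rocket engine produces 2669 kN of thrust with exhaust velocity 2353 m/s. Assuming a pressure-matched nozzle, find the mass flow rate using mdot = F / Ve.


mdot = F / Ve = 2669000 / 2353 = 1134.3 kg/s

1134.3 kg/s


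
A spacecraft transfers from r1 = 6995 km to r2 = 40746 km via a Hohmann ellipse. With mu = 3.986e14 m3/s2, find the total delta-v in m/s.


V1 = sqrt(mu/r1) = 7548.75 m/s
dV1 = V1*(sqrt(2*r2/(r1+r2)) - 1) = 2313.74 m/s
V2 = sqrt(mu/r2) = 3127.71 m/s
dV2 = V2*(1 - sqrt(2*r1/(r1+r2))) = 1434.58 m/s
Total dV = 3748 m/s

3748 m/s


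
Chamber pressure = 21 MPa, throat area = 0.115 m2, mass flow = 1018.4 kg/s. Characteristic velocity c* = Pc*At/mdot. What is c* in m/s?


c* = 21e6 * 0.115 / 1018.4 = 2371 m/s

2371 m/s


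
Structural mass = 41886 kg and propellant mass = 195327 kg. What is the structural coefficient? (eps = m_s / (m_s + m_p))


eps = 41886 / (41886 + 195327) = 0.1766

0.1766


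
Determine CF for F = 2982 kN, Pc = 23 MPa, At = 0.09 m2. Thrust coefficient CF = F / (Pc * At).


CF = 2982000 / (23e6 * 0.09) = 1.44

1.44


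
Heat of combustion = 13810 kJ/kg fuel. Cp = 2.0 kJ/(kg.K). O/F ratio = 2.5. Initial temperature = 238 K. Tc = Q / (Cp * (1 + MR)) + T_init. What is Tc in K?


Tc = 13810 / (2.0 * (1 + 2.5)) + 238 = 2211 K

2211 K


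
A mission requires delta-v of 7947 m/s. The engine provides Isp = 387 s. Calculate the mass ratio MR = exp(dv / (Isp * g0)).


Ve = 387 * 9.81 = 3796.47 m/s
MR = exp(7947 / 3796.47) = 8.111

8.111


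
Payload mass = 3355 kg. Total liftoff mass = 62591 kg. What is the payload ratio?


PR = 3355 / 62591 = 0.0536

0.0536


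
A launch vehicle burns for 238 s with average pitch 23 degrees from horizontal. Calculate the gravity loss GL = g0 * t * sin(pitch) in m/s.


GL = 9.81 * 238 * sin(23 deg) = 912 m/s

912 m/s


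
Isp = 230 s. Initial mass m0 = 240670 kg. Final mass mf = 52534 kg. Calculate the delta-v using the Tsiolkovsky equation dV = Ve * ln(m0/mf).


Ve = 230 * 9.81 = 2256.3 m/s
dV = 2256.3 * ln(240670/52534) = 3434 m/s

3434 m/s


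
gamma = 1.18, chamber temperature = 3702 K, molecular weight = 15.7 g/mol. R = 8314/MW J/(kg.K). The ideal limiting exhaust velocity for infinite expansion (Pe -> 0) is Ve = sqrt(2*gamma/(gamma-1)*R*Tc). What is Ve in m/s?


R = 8314 / 15.7 = 529.55 J/(kg.K)
Ve = sqrt(2 * 1.18 / (1.18 - 1) * 529.55 * 3702) = 5070 m/s

5070 m/s


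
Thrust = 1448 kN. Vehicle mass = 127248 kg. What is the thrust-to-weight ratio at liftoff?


TWR = 1448000 / (127248 * 9.81) = 1.16

1.16


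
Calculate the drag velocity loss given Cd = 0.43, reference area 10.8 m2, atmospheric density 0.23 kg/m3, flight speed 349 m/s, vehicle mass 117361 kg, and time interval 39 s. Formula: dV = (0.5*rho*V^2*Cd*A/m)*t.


D = 0.5 * 0.23 * 349^2 * 0.43 * 10.8 = 65049.04 N
a = 65049.04 / 117361 = 0.5543 m/s2
dV = 0.5543 * 39 = 21.6 m/s

21.6 m/s


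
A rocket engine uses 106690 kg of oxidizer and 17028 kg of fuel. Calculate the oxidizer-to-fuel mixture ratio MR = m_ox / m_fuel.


MR = 106690 / 17028 = 6.27

6.27


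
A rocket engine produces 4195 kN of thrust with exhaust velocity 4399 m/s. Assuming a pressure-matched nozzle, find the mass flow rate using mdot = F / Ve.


mdot = F / Ve = 4195000 / 4399 = 953.6 kg/s

953.6 kg/s


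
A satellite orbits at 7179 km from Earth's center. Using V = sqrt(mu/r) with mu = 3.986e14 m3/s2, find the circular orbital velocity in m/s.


V = sqrt(3.986e14 / 7179000) = 7451 m/s

7451 m/s


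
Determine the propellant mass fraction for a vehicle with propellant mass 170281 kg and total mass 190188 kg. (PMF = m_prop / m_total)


PMF = 170281 / 190188 = 0.895

0.895


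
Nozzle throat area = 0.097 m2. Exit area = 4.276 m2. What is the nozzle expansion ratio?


AR = 4.276 / 0.097 = 44.1

44.1


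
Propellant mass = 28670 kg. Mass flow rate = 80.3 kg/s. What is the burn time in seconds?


tb = 28670 / 80.3 = 357.0 s

357.0 s


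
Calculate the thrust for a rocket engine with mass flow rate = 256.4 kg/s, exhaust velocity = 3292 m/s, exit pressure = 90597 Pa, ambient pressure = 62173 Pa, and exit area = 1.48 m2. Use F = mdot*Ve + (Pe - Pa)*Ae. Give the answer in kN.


F = 256.4 * 3292 + (90597 - 62173) * 1.48 = 886136.0 N = 886.1 kN

886.1 kN


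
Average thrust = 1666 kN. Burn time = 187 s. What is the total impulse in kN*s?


It = 1666 * 187 = 311542 kN*s

311542 kN*s


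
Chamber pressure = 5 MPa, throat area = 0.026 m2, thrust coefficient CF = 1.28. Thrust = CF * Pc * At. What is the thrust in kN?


F = 1.28 * 5e6 * 0.026 = 166400.0 N = 166.4 kN

166.4 kN


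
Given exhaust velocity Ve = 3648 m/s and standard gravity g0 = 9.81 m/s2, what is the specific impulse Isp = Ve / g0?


Isp = Ve / g0 = 3648 / 9.81 = 371.9 s

371.9 s


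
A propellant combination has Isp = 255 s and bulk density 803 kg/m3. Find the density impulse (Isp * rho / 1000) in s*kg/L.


rho*Isp = 255 * 803 / 1000 = 205 s*kg/L

205 s*kg/L


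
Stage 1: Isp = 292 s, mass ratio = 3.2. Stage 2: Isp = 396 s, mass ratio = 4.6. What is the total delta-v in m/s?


dV1 = 292 * 9.81 * ln(3.2) = 3331.9 m/s
dV2 = 396 * 9.81 * ln(4.6) = 5928.4 m/s
Total dV = 3331.9 + 5928.4 = 9260.3 m/s ~ 9260 m/s

9260 m/s


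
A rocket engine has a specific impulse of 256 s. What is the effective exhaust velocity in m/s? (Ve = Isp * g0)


Ve = Isp * g0 = 256 * 9.81 = 2511.4 m/s

2511.4 m/s


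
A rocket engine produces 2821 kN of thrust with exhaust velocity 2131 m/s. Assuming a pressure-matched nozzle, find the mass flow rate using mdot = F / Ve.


mdot = F / Ve = 2821000 / 2131 = 1323.8 kg/s

1323.8 kg/s


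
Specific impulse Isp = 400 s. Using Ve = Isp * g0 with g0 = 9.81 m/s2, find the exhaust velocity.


Ve = Isp * g0 = 400 * 9.81 = 3924.0 m/s

3924.0 m/s


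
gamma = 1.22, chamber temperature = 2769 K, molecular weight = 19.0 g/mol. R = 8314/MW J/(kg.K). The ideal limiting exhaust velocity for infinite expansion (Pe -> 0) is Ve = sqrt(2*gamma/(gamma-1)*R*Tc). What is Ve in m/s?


R = 8314 / 19.0 = 437.58 J/(kg.K)
Ve = sqrt(2 * 1.22 / (1.22 - 1) * 437.58 * 2769) = 3666 m/s

3666 m/s


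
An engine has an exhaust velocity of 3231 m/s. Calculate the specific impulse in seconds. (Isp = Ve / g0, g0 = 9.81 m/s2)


Isp = Ve / g0 = 3231 / 9.81 = 329.4 s

329.4 s


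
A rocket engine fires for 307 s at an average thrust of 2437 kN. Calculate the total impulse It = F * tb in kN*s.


It = 2437 * 307 = 748159 kN*s

748159 kN*s


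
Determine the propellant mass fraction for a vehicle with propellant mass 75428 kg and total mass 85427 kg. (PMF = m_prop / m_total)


PMF = 75428 / 85427 = 0.883

0.883


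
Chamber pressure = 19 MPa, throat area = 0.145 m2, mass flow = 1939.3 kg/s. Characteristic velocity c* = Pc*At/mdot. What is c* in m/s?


c* = 19e6 * 0.145 / 1939.3 = 1421 m/s

1421 m/s


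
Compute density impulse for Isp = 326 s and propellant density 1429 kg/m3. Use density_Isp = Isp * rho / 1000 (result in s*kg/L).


rho*Isp = 326 * 1429 / 1000 = 466 s*kg/L

466 s*kg/L


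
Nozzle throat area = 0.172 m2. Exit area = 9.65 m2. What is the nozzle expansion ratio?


AR = 9.65 / 0.172 = 56.1

56.1


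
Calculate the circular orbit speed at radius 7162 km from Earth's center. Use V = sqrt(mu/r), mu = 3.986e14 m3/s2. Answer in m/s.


V = sqrt(3.986e14 / 7162000) = 7460 m/s

7460 m/s


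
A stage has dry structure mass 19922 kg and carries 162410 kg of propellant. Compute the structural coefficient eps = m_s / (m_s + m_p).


eps = 19922 / (19922 + 162410) = 0.1093

0.1093


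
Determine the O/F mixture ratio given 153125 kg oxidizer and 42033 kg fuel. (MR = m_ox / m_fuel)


MR = 153125 / 42033 = 3.64

3.64


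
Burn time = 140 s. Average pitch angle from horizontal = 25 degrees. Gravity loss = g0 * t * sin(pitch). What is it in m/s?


GL = 9.81 * 140 * sin(25 deg) = 580 m/s

580 m/s


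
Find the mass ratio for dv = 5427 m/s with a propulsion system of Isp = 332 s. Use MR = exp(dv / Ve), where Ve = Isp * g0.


Ve = 332 * 9.81 = 3256.92 m/s
MR = exp(5427 / 3256.92) = 5.293

5.293


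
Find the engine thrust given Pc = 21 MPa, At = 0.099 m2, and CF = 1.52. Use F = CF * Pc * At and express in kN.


F = 1.52 * 21e6 * 0.099 = 3.1601e+06 N = 3160.1 kN

3160.1 kN


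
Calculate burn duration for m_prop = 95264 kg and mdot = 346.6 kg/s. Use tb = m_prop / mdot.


tb = 95264 / 346.6 = 274.9 s

274.9 s


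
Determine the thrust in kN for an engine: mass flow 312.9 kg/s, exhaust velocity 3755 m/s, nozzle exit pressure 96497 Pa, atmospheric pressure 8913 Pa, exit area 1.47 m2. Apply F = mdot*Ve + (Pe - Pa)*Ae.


F = 312.9 * 3755 + (96497 - 8913) * 1.47 = 1.3037e+06 N = 1303.7 kN

1303.7 kN


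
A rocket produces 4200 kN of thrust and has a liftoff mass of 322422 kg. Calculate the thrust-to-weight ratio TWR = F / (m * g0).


TWR = 4200000 / (322422 * 9.81) = 1.33

1.33


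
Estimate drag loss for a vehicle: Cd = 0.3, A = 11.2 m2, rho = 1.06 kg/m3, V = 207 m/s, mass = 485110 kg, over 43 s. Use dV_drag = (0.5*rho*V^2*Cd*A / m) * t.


D = 0.5 * 1.06 * 207^2 * 0.3 * 11.2 = 76305.5 N
a = 76305.5 / 485110 = 0.1573 m/s2
dV = 0.1573 * 43 = 6.8 m/s

6.8 m/s


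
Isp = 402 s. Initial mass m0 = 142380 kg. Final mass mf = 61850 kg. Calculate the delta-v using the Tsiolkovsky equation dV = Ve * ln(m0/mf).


Ve = 402 * 9.81 = 3943.62 m/s
dV = 3943.62 * ln(142380/61850) = 3288 m/s

3288 m/s


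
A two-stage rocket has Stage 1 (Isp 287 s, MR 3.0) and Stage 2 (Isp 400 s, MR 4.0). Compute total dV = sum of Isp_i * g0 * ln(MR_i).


dV1 = 287 * 9.81 * ln(3.0) = 3093.1 m/s
dV2 = 400 * 9.81 * ln(4.0) = 5439.8 m/s
Total dV = 3093.1 + 5439.8 = 8532.9 m/s ~ 8533 m/s

8533 m/s


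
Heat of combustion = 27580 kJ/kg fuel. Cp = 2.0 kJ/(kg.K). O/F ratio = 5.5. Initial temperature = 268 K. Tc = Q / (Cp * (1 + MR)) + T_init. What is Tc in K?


Tc = 27580 / (2.0 * (1 + 5.5)) + 268 = 2390 K

2390 K


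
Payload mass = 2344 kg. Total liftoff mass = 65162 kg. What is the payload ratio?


PR = 2344 / 65162 = 0.036

0.036


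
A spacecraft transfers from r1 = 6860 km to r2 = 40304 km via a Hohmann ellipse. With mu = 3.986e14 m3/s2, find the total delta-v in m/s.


V1 = sqrt(mu/r1) = 7622.66 m/s
dV1 = V1*(sqrt(2*r2/(r1+r2)) - 1) = 2342.64 m/s
V2 = sqrt(mu/r2) = 3144.81 m/s
dV2 = V2*(1 - sqrt(2*r1/(r1+r2))) = 1448.65 m/s
Total dV = 3791 m/s

3791 m/s


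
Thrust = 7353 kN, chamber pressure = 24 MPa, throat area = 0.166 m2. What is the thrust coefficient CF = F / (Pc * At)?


CF = 7353000 / (24e6 * 0.166) = 1.85

1.85


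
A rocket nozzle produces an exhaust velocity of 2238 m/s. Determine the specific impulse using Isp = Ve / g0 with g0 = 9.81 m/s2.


Isp = Ve / g0 = 2238 / 9.81 = 228.1 s

228.1 s


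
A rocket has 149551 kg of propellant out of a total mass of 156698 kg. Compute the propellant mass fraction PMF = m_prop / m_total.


PMF = 149551 / 156698 = 0.954

0.954


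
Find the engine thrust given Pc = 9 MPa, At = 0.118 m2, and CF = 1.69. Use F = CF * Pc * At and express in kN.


F = 1.69 * 9e6 * 0.118 = 1.7948e+06 N = 1794.8 kN

1794.8 kN


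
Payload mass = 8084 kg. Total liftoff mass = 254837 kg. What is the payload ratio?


PR = 8084 / 254837 = 0.0317

0.0317


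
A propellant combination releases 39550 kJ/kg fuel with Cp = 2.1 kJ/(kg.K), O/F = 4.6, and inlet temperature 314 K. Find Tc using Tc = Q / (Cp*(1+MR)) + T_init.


Tc = 39550 / (2.1 * (1 + 4.6)) + 314 = 3677 K

3677 K


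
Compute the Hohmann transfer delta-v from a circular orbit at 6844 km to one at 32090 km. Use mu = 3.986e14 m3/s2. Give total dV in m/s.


V1 = sqrt(mu/r1) = 7631.57 m/s
dV1 = V1*(sqrt(2*r2/(r1+r2)) - 1) = 2166.7 m/s
V2 = sqrt(mu/r2) = 3524.39 m/s
dV2 = V2*(1 - sqrt(2*r1/(r1+r2))) = 1434.66 m/s
Total dV = 3601 m/s

3601 m/s


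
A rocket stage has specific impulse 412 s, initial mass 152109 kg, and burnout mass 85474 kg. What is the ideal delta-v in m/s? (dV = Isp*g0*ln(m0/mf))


Ve = 412 * 9.81 = 4041.72 m/s
dV = 4041.72 * ln(152109/85474) = 2330 m/s

2330 m/s


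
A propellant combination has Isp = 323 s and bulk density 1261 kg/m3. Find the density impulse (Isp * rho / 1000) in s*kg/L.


rho*Isp = 323 * 1261 / 1000 = 407 s*kg/L

407 s*kg/L


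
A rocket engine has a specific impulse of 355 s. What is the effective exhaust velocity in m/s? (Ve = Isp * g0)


Ve = Isp * g0 = 355 * 9.81 = 3482.6 m/s

3482.6 m/s


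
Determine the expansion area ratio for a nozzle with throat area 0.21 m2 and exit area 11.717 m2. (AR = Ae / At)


AR = 11.717 / 0.21 = 55.8

55.8


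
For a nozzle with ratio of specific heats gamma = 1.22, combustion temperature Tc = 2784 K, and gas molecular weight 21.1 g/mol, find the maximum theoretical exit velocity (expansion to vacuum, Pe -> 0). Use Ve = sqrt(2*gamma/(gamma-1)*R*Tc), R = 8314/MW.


R = 8314 / 21.1 = 394.03 J/(kg.K)
Ve = sqrt(2 * 1.22 / (1.22 - 1) * 394.03 * 2784) = 3488 m/s

3488 m/s


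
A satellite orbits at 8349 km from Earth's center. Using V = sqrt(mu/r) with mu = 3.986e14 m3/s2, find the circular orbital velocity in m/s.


V = sqrt(3.986e14 / 8349000) = 6910 m/s

6910 m/s


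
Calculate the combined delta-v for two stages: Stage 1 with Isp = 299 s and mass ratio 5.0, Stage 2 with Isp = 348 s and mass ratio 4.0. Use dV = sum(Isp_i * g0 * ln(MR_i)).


dV1 = 299 * 9.81 * ln(5.0) = 4720.8 m/s
dV2 = 348 * 9.81 * ln(4.0) = 4732.6 m/s
Total dV = 4720.8 + 4732.6 = 9453.4 m/s ~ 9453 m/s

9453 m/s


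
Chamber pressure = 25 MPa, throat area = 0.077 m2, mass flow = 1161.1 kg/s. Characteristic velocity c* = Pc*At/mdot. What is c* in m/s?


c* = 25e6 * 0.077 / 1161.1 = 1658 m/s

1658 m/s


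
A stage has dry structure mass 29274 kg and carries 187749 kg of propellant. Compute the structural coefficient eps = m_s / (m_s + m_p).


eps = 29274 / (29274 + 187749) = 0.1349

0.1349


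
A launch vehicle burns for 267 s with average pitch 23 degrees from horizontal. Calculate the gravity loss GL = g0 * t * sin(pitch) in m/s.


GL = 9.81 * 267 * sin(23 deg) = 1023 m/s

1023 m/s


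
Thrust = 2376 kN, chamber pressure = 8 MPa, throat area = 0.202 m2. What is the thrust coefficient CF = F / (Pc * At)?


CF = 2376000 / (8e6 * 0.202) = 1.47

1.47


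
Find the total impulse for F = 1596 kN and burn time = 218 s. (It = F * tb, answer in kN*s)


It = 1596 * 218 = 347928 kN*s

347928 kN*s


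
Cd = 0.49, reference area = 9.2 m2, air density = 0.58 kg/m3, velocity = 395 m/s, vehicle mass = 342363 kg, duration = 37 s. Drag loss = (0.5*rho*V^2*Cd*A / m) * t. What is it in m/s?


D = 0.5 * 0.58 * 395^2 * 0.49 * 9.2 = 203974.6 N
a = 203974.6 / 342363 = 0.5958 m/s2
dV = 0.5958 * 37 = 22.0 m/s

22.0 m/s


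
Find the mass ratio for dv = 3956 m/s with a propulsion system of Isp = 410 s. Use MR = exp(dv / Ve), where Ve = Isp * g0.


Ve = 410 * 9.81 = 4022.1 m/s
MR = exp(3956 / 4022.1) = 2.674

2.674


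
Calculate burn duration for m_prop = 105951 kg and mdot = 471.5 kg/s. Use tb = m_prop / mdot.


tb = 105951 / 471.5 = 224.7 s

224.7 s


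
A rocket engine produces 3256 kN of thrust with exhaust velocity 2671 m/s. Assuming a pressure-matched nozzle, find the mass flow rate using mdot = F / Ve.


mdot = F / Ve = 3256000 / 2671 = 1219.0 kg/s

1219.0 kg/s
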